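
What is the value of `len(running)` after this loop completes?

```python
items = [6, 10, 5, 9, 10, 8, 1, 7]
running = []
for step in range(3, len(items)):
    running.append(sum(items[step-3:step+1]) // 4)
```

Number of 4-element averages
`running` takes the values: [] → [7] → [7, 8] → [7, 8, 8] → [7, 8, 8, 7] → [7, 8, 8, 7, 6]
So `len(running)` = 5

Answer: 5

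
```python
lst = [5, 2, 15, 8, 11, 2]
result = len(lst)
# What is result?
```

Trace:
`lst = [5, 2, 15, 8, 11, 2]` → lst = [5, 2, 15, 8, 11, 2]
`result = len(lst)` → result = 6
So result = 6

Answer: 6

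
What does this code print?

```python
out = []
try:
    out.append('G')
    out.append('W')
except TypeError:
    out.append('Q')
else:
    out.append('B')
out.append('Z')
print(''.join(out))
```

Execution trace: 'G' (try body) → 'W' (try body, no exception) → 'B' (else) → 'Z' (after the try/except). Output: GWBZ

Answer: GWBZ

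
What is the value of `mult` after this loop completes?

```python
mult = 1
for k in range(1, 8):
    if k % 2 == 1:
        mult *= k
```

Product of odd numbers 1 to 7
`mult` takes the values: 1 → 3 → 15 → 105

Answer: 105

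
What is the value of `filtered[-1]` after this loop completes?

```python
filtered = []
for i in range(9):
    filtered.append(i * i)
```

Last element of squares 0 to 8
`filtered` takes the values: [] → [0] → [0, 1] → [0, 1, 4] → [0, 1, 4, 9] → [0, 1, 4, 9, 16] → [0, 1, 4, 9, 16, 25] → [0, 1, 4, 9, 16, 25, 36] → [0, 1, 4, 9, 16, 25, 36, 49] → [0, 1, 4, 9, 16, 25, 36, 49, 64]
So `filtered[-1]` = 64

Answer: 64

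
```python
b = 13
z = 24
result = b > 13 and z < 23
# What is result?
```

Trace:
`b = 13` → b = 13
`z = 24` → z = 24
`result = b > 13 and z < 23` → result = False
So result = False

Answer: False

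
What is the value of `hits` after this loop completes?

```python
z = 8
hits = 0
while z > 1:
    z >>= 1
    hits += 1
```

Count right shifts until 1
`hits` takes the values: 0 → 1 → 2 → 3

Answer: 3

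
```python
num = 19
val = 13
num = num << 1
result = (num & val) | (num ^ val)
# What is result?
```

Trace:
`num = 19` → num = 19
`val = 13` → val = 13
`num = num << 1` → num = 38
`result = (num & val) | (num ^ val)` → result = 47
So result = 47

Answer: 47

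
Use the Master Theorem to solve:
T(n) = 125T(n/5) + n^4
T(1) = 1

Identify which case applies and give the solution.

a=125, b=5, f(n)=n^4. log_5(125) = 3. Since c=4 > 3 and the regularity condition holds (125(n/5)^4 = (125/5^4)n^4 with 125/5^4 < 1), Case 3 applies: T(n) = Θ(f(n)) = O(n^4).

Answer: O(n^4) - Case 3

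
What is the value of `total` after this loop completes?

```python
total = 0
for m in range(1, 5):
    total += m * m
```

Sum of squares 1² to 4² = 30
`total` takes the values: 0 → 1 → 5 → 14 → 30

Answer: 30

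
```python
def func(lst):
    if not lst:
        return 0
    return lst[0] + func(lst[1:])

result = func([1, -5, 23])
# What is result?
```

1 + (-5) + 23 + 0 = 19

Answer: 19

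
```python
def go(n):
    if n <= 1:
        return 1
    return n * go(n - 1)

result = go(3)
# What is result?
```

go(3) = 3 * 2 * 1 = 6

Answer: 6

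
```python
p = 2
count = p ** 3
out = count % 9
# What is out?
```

Trace:
`p = 2` → p = 2
`count = p ** 3` → count = 8
`out = count % 9` → out = 8
So out = 8

Answer: 8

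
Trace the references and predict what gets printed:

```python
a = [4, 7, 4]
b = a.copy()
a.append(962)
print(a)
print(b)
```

Key concept: list.copy() creates independent copy.
Step by step:
`a = [4, 7, 4]` → a = [4, 7, 4]
`b = a.copy()` → b = [4, 7, 4]
`a.append(962)` → a = [4, 7, 4, 962]
`print(a)` → prints [4, 7, 4, 962]
`print(b)` → prints [4, 7, 4]

Answer:
[4, 7, 4, 962]
[4, 7, 4]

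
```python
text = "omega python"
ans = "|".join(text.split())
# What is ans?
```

Trace:
`text = "omega python"` → text = 'omega python'
`ans = "|".join(text.split())` → ans = 'omega|python'
So ans = 'omega|python'

Answer: 'omega|python'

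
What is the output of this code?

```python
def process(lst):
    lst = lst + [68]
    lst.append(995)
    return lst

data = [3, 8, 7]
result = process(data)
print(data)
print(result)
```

Key concept: rebinding parameter vs mutation.
Step by step:
`data = [3, 8, 7]` → data = [3, 8, 7]
`result = process(data)` → result = [3, 8, 7, 68, 995]
`print(data)` → prints [3, 8, 7]
`print(result)` → prints [3, 8, 7, 68, 995]

Answer:
[3, 8, 7]
[3, 8, 7, 68, 995]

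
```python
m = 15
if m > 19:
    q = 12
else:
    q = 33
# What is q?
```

Trace:
`m = 15` → m = 15
`if m > 19: ...` → m > 19 is False, take else branch → q = 33
So q = 33

Answer: 33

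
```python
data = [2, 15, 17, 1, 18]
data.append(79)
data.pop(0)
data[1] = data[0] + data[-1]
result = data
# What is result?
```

Trace:
`data = [2, 15, 17, 1, 18]` → data = [2, 15, 17, 1, 18]
`data.append(79)` → data = [2, 15, 17, 1, 18, 79]
`data.pop(0)` → data = [15, 17, 1, 18, 79]
`data[1] = data[0] + data[-1]` → data = [15, 94, 1, 18, 79]
`result = data` → result = [15, 94, 1, 18, 79]
So result = [15, 94, 1, 18, 79]

Answer: [15, 94, 1, 18, 79]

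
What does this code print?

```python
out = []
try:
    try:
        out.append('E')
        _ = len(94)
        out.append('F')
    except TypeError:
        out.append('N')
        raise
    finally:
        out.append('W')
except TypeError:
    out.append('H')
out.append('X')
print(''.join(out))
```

Execution trace: 'E' (inner try body) → 'N' (inner except TypeError) → 'W' (inner finally) → 'H' (outer except TypeError) → 'X' (after the try/except). Output: ENWHX

Answer: ENWHX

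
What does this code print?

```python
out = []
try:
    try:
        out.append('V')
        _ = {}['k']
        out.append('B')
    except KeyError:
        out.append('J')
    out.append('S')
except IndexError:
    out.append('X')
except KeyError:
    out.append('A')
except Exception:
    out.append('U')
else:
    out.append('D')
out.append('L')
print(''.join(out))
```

Execution trace: 'V' (inner try body) → 'J' (inner except KeyError) → 'S' (try body, no exception) → 'D' (else) → 'L' (after the try/except). Output: VJSDL

Answer: VJSDL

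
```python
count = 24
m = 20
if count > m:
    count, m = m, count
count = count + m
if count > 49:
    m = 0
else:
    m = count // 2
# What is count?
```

Trace:
`count = 24` → count = 24
`m = 20` → m = 20
`if count > m: ...` → count > m is True → count = 20; m = 24
`count = count + m` → count = 44
`if count > 49: ...` → count > 49 is False, take else branch → m = 22
So count = 44

Answer: 44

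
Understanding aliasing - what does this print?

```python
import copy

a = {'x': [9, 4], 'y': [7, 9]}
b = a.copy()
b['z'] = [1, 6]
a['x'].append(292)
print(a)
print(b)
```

Key concept: shallow copy of dict with mutable values.
Step by step:
`a = {'x': [9, 4], 'y': [7, 9]}` → a = {'x': [9, 4], 'y': [7, 9]}
`b = a.copy()` → b = {'x': [9, 4], 'y': [7, 9]}
`b['z'] = [1, 6]` → b = {'x': [9, 4], 'y': [7, 9], 'z': [1, 6]}
`a['x'].append(292)` → a = {'x': [9, 4, 292], 'y': [7, 9]}; b = {'x': [9, 4, 292], 'y': [7, 9], 'z': [1, 6]}
`print(a)` → prints {'x': [9, 4, 292], 'y': [7, 9]}
`print(b)` → prints {'x': [9, 4, 292], 'y': [7, 9], 'z': [1, 6]}

Answer:
{'x': [9, 4, 292], 'y': [7, 9]}
{'x': [9, 4, 292], 'y': [7, 9], 'z': [1, 6]}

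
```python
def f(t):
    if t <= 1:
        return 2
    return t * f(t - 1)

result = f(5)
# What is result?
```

f(5) = 5 * 4 * 3 * 2 * 2 = 240

Answer: 240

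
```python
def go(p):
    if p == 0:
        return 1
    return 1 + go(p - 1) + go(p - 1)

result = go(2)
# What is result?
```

go(p) = 1 + 2·go(p-1), go(0)=1. Closed form: (1+1)·2^2 - 1 = 7.

Answer: 7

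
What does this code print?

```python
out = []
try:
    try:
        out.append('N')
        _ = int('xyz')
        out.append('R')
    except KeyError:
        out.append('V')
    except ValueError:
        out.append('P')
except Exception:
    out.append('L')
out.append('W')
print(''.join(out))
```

Execution trace: 'N' (inner try body) → 'P' (inner except ValueError) → 'W' (after the try/except). Output: NPW

Answer: NPW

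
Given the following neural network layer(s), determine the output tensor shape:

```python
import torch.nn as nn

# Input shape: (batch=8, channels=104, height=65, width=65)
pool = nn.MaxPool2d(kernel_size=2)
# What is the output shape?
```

Input: (8, 104, 65, 65) -> Output: (8, 104, 32, 32)

Answer: (8, 104, 32, 32)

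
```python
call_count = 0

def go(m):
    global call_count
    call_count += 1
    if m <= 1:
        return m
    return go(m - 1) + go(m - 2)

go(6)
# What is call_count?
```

Calls(m) = 1 + Calls(m-1) + Calls(m-2); Calls(0)=Calls(1)=1. For m=6 this gives 25.

Answer: 25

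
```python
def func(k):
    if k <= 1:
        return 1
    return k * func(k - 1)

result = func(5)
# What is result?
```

func(5) = 5 * 4 * 3 * 2 * 1 = 120

Answer: 120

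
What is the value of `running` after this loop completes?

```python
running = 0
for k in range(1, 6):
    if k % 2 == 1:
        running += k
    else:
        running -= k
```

Add odd, subtract even
`running` takes the values: 0 → 1 → -1 → 2 → -2 → 3

Answer: 3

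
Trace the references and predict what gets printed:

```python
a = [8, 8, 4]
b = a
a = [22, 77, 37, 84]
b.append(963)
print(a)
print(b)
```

Key concept: rebinding vs mutation: a is rebound to a new list, b still points at the original.
Step by step:
`a = [8, 8, 4]` → a = [8, 8, 4]
`b = a` → b = [8, 8, 4] (same object as a)
`a = [22, 77, 37, 84]` → a = [22, 77, 37, 84]
`b.append(963)` → b = [8, 8, 4, 963]
`print(a)` → prints [22, 77, 37, 84]
`print(b)` → prints [8, 8, 4, 963]

Answer:
[22, 77, 37, 84]
[8, 8, 4, 963]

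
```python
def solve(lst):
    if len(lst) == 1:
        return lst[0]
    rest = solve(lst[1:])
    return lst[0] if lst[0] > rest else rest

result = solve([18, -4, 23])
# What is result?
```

Recursive max over [18, -4, 23] = 23

Answer: 23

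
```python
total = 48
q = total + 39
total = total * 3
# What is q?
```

Trace:
`total = 48` → total = 48
`q = total + 39` → q = 87
`total = total * 3` → total = 144
So q = 87

Answer: 87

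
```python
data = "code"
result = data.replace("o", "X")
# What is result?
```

Trace:
`data = "code"` → data = 'code'
`result = data.replace("o", "X")` → result = 'cXde'
So result = 'cXde'

Answer: 'cXde'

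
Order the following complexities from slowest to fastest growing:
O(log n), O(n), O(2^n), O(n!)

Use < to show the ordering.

Ordered by growth rate: O(log n) < O(n) < O(2^n) < O(n!)

Answer: O(log n) < O(n) < O(2^n) < O(n!)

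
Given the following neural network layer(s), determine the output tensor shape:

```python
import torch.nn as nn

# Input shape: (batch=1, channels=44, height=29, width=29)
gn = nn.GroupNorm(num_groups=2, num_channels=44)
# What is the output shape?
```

Input: (1, 44, 29, 29) -> Output: (1, 44, 29, 29)

Answer: (1, 44, 29, 29)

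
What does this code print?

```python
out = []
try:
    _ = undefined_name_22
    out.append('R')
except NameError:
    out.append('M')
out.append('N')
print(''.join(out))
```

Execution trace: 'M' (except NameError) → 'N' (after the try/except). Output: MN

Answer: MN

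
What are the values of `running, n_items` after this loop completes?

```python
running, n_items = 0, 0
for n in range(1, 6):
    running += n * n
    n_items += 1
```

Sum of squares and count
`running, n_items` takes the values: (0, 0) → (1, 0) → (1, 1) → (5, 1) → (5, 2) → (14, 2) → (14, 3) → (30, 3) → (30, 4) → (55, 4) → (55, 5)

Answer: 55, 5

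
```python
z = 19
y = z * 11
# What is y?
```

Trace:
`z = 19` → z = 19
`y = z * 11` → y = 209
So y = 209

Answer: 209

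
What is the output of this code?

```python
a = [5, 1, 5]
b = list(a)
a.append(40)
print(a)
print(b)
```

Key concept: list() constructor creates copy.
Step by step:
`a = [5, 1, 5]` → a = [5, 1, 5]
`b = list(a)` → b = [5, 1, 5]
`a.append(40)` → a = [5, 1, 5, 40]
`print(a)` → prints [5, 1, 5, 40]
`print(b)` → prints [5, 1, 5]

Answer:
[5, 1, 5, 40]
[5, 1, 5]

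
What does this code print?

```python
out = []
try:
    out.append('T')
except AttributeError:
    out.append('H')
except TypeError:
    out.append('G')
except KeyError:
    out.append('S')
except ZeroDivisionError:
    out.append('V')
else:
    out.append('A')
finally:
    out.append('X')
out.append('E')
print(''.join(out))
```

Execution trace: 'T' (try body, no exception) → 'A' (else) → 'X' (finally) → 'E' (after the try/except). Output: TAXE

Answer: TAXE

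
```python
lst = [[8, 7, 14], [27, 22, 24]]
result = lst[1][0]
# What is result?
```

Trace:
`lst = [[8, 7, 14], [27, 22, 24]]` → lst = [[8, 7, 14], [27, 22, 24]]
`result = lst[1][0]` → result = 27
So result = 27

Answer: 27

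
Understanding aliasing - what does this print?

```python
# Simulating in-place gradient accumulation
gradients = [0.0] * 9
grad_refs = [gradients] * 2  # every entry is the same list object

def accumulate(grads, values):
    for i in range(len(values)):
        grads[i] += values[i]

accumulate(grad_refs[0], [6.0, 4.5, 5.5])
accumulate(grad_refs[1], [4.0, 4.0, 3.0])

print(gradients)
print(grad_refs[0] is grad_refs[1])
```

Key concept: gradient accumulation aliasing.
Step by step:
`gradients = [0.0] * 9` → gradients = [0.0, 0.0, 0.0, 0.0, 0.0, 0.0, 0.0, 0.0, 0.0]
`grad_refs = [gradients] * 2` → grad_refs = [[0.0, 0.0, 0.0, 0.0, 0.0, 0.0, 0.0, 0.0, 0.0], [0.0, 0.0, 0.0, 0.0, 0.0, 0.0, 0.0, 0.0, 0.0]]
`accumulate(grad_refs[0], [6.0, 4.5, 5.5])` → gradients = [6.0, 4.5, 5.5, 0.0, 0.0, 0.0, 0.0, 0.0, 0.0]; grad_refs = [[6.0, 4.5, 5.5, 0.0, 0.0, 0.0, 0.0, 0.0, 0.0], [6.0, 4.5, 5.5, 0.0, 0.0, 0.0, 0.0, 0.0, 0.0]]
`accumulate(grad_refs[1], [4.0, 4.0, 3.0])` → gradients = [10.0, 8.5, 8.5, 0.0, 0.0, 0.0, 0.0, 0.0, 0.0]; grad_refs = [[10.0, 8.5, 8.5, 0.0, 0.0, 0.0, 0.0, 0.0, 0.0], [10.0, 8.5, 8.5, 0.0, 0.0, 0.0, 0.0, 0.0, 0.0]]
`print(gradients)` → prints [10.0, 8.5, 8.5, 0.0, 0.0, 0.0, 0.0, 0.0, 0.0]
`print(grad_refs[0] is grad_refs[1])` → prints True

Answer:
[10.0, 8.5, 8.5, 0.0, 0.0, 0.0, 0.0, 0.0, 0.0]
True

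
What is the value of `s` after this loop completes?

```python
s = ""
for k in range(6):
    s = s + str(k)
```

Concatenate digits 0 to 5
`s` takes the values: "" → "0" → "01" → "012" → "0123" → "01234" → "012345"

Answer: "012345"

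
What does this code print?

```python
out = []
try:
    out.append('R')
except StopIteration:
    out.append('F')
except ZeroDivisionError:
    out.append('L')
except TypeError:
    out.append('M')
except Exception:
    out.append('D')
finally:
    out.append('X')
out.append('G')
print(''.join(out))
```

Execution trace: 'R' (try body, no exception) → 'X' (finally) → 'G' (after the try/except). Output: RXG

Answer: RXG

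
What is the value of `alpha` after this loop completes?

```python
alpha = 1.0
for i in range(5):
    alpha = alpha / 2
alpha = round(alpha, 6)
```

Halving LR 5 times: 1 / 2^5
`alpha` takes the values: 1.0 → 0.5 → 0.25 → 0.125 → 0.0625 → 0.03125

Answer: 0.03125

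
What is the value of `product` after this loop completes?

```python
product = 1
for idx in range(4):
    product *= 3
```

3^4 = 81
`product` takes the values: 1 → 3 → 9 → 27 → 81

Answer: 81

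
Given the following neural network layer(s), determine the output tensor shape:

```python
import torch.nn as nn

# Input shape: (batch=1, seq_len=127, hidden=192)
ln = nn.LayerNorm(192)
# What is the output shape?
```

Input: (1, 127, 192) -> Output: (1, 127, 192)

Answer: (1, 127, 192)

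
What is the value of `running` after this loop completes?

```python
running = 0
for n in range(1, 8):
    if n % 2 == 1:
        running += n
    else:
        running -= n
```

Add odd, subtract even
`running` takes the values: 0 → 1 → -1 → 2 → -2 → 3 → -3 → 4

Answer: 4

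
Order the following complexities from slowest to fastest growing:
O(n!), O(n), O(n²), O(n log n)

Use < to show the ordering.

Ordered by growth rate: O(n) < O(n log n) < O(n²) < O(n!)

Answer: O(n) < O(n log n) < O(n²) < O(n!)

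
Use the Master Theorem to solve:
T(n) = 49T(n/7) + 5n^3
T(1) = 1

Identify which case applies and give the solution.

a=49, b=7, f(n)=5n^3. log_7(49) = 2. Since c=3 > 2 and the regularity condition holds (49(n/7)^3 = (49/7^3)n^3 with 49/7^3 < 1), Case 3 applies: T(n) = Θ(f(n)) = O(n^3).

Answer: O(n^3) - Case 3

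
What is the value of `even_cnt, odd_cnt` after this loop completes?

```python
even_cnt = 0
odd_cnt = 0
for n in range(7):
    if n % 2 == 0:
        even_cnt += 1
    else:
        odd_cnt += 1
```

Count evens and odds in range(7)
`even_cnt, odd_cnt` takes the values: (0, 0) → (1, 0) → (1, 1) → (2, 1) → (2, 2) → (3, 2) → (3, 3) → (4, 3)

Answer: 4, 3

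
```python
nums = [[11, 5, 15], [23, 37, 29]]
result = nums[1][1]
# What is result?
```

Trace:
`nums = [[11, 5, 15], [23, 37, 29]]` → nums = [[11, 5, 15], [23, 37, 29]]
`result = nums[1][1]` → result = 37
So result = 37

Answer: 37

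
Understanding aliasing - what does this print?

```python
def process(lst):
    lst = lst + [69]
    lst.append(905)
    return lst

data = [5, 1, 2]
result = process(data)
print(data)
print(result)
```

Key concept: rebinding parameter vs mutation.
Step by step:
`data = [5, 1, 2]` → data = [5, 1, 2]
`result = process(data)` → result = [5, 1, 2, 69, 905]
`print(data)` → prints [5, 1, 2]
`print(result)` → prints [5, 1, 2, 69, 905]

Answer:
[5, 1, 2]
[5, 1, 2, 69, 905]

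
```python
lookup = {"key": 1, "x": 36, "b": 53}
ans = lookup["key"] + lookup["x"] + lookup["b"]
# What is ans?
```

Trace:
`lookup = {"key": 1, "x": 36, "b": 53}` → lookup = {'key': 1, 'x': 36, 'b': 53}
`ans = lookup["key"] + lookup["x"] + lookup["b"]` → ans = 90
So ans = 90

Answer: 90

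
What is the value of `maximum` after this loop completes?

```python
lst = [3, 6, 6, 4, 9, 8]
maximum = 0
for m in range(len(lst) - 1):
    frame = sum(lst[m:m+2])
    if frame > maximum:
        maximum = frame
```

Max sum of 2-element window in [3, 6, 6, 4, 9, 8]
`maximum` takes the values: 0 → 9 → 12 → 13 → 17

Answer: 17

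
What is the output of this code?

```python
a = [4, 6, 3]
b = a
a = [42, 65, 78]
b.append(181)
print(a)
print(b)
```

Key concept: rebinding vs mutation: a is rebound to a new list, b still points at the original.
Step by step:
`a = [4, 6, 3]` → a = [4, 6, 3]
`b = a` → b = [4, 6, 3] (same object as a)
`a = [42, 65, 78]` → a = [42, 65, 78]
`b.append(181)` → b = [4, 6, 3, 181]
`print(a)` → prints [42, 65, 78]
`print(b)` → prints [4, 6, 3, 181]

Answer:
[42, 65, 78]
[4, 6, 3, 181]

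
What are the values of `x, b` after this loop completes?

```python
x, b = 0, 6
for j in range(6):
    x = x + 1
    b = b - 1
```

x goes 0→6, b goes 6→0
`x, b` takes the values: (0, 6) → (1, 6) → (1, 5) → (2, 5) → (2, 4) → (3, 4) → (3, 3) → (4, 3) → (4, 2) → (5, 2) → (5, 1) → (6, 1) → (6, 0)

Answer: 6, 0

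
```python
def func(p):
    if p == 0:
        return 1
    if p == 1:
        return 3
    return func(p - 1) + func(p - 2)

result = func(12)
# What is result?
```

Build up from base cases: func(0)=1, func(1)=3, func(2)=4, func(3)=7, func(4)=11, func(5)=18, func(6)=29, ..., func(12)=521

Answer: 521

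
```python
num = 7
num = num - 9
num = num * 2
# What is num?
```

Trace:
`num = 7` → num = 7
`num = num - 9` → num = -2
`num = num * 2` → num = -4
So num = -4

Answer: -4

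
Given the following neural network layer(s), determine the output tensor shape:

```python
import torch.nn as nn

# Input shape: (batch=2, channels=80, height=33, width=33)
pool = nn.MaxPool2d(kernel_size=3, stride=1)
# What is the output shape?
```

Input: (2, 80, 33, 33) -> Output: (2, 80, 31, 31)

Answer: (2, 80, 31, 31)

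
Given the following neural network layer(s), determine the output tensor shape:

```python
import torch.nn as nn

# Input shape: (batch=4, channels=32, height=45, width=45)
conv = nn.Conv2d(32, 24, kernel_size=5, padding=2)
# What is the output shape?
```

Input: (4, 32, 45, 45) -> Output: (4, 24, 45, 45)

Answer: (4, 24, 45, 45)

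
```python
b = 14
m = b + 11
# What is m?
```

Trace:
`b = 14` → b = 14
`m = b + 11` → m = 25
So m = 25

Answer: 25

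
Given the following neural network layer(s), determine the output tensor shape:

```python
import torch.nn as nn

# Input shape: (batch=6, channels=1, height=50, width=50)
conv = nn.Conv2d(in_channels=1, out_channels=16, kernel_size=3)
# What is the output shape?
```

Input: (6, 1, 50, 50) -> Output: (6, 16, 48, 48)

Answer: (6, 16, 48, 48)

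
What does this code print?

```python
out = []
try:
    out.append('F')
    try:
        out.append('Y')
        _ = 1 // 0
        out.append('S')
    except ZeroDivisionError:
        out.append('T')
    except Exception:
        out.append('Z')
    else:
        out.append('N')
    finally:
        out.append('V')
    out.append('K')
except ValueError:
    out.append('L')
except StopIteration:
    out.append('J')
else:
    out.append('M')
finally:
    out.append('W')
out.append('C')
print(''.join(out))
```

Execution trace: 'F' (try body) → 'Y' (inner try body) → 'T' (inner except ZeroDivisionError) → 'V' (inner finally) → 'K' (try body, no exception) → 'M' (else) → 'W' (finally) → 'C' (after the try/except). Output: FYTVKMWC

Answer: FYTVKMWC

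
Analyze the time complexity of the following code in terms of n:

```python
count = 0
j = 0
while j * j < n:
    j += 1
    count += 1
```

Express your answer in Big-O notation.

Each loop level contributes: √n. Multiplying the contributions gives O(√n).

Answer: O(√n)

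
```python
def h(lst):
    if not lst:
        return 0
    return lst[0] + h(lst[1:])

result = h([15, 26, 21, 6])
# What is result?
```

15 + 26 + 21 + 6 + 0 = 68

Answer: 68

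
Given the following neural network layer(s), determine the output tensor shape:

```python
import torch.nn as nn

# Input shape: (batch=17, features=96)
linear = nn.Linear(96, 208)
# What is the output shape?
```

Input: (17, 96) -> Output: (17, 208)

Answer: (17, 208)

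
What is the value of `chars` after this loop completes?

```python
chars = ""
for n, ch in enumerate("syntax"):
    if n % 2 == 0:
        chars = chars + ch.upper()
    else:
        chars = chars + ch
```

Uppercase even positions in 'syntax'
`chars` takes the values: "" → "S" → "Sy" → "SyN" → "SyNt" → "SyNtA" → "SyNtAx"

Answer: "SyNtAx"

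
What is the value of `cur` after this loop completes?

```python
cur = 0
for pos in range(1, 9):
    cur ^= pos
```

XOR of 1 to 8
`cur` takes the values: 0 → 1 → 3 → 0 → 4 → 1 → 7 → 0 → 8

Answer: 8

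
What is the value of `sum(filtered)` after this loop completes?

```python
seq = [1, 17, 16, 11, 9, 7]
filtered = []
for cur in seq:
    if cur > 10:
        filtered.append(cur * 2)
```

Sum of doubled values > 10
`filtered` takes the values: [] → [34] → [34, 32] → [34, 32, 22]
So `sum(filtered)` = 88

Answer: 88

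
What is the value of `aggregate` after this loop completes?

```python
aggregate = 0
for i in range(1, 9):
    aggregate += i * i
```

Sum of squares 1² to 8² = 204
`aggregate` takes the values: 0 → 1 → 5 → 14 → 30 → 55 → 91 → 140 → 204

Answer: 204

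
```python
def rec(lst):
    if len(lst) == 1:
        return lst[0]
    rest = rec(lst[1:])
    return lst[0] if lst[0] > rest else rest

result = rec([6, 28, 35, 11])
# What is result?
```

Recursive max over [6, 28, 35, 11] = 35

Answer: 35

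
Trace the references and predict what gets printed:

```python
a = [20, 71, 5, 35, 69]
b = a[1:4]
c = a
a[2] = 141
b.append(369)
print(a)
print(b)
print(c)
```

Key concept: slice vs alias.
Step by step:
`a = [20, 71, 5, 35, 69]` → a = [20, 71, 5, 35, 69]
`b = a[1:4]` → b = [71, 5, 35]
`c = a` → c = [20, 71, 5, 35, 69] (same object as a)
`a[2] = 141` → a = [20, 71, 141, 35, 69] (same object as c); c = [20, 71, 141, 35, 69] (same object as a)
`b.append(369)` → b = [71, 5, 35, 369]
`print(a)` → prints [20, 71, 141, 35, 69]
`print(b)` → prints [71, 5, 35, 369]
`print(c)` → prints [20, 71, 141, 35, 69]

Answer:
[20, 71, 141, 35, 69]
[71, 5, 35, 369]
[20, 71, 141, 35, 69]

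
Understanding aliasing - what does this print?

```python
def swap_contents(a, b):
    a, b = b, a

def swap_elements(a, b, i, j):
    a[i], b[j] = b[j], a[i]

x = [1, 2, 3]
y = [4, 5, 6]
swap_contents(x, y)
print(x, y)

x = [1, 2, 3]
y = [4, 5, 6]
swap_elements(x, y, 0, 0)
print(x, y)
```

Key concept: parameter rebinding vs mutation.
Step by step:
`x = [1, 2, 3]` → x = [1, 2, 3]
`y = [4, 5, 6]` → y = [4, 5, 6]
`swap_contents(x, y)` → no visible change to tracked variables
`print(x, y)` → prints [1, 2, 3] [4, 5, 6]
`x = [1, 2, 3]` → x = [1, 2, 3]
`y = [4, 5, 6]` → y = [4, 5, 6]
`swap_elements(x, y, 0, 0)` → x = [4, 2, 3]; y = [1, 5, 6]
`print(x, y)` → prints [4, 2, 3] [1, 5, 6]

Answer:
[1, 2, 3] [4, 5, 6]
[4, 2, 3] [1, 5, 6]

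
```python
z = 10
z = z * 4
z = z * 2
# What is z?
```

Trace:
`z = 10` → z = 10
`z = z * 4` → z = 40
`z = z * 2` → z = 80
So z = 80

Answer: 80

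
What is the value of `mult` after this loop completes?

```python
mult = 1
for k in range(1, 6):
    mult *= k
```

5! = 120
`mult` takes the values: 1 → 2 → 6 → 24 → 120

Answer: 120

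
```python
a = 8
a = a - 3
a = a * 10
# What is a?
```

Trace:
`a = 8` → a = 8
`a = a - 3` → a = 5
`a = a * 10` → a = 50
So a = 50

Answer: 50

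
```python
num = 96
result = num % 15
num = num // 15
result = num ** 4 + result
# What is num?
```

Trace:
`num = 96` → num = 96
`result = num % 15` → result = 6
`num = num // 15` → num = 6
`result = num ** 4 + result` → result = 1302
So num = 6

Answer: 6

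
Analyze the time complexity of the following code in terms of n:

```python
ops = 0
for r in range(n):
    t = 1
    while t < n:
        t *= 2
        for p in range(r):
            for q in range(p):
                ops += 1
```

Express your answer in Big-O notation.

Each loop level contributes: n × log n × n × n. Multiplying the contributions gives O(n^3 log n).

Answer: O(n^3 log n)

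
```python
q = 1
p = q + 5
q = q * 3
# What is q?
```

Trace:
`q = 1` → q = 1
`p = q + 5` → p = 6
`q = q * 3` → q = 3
So q = 3

Answer: 3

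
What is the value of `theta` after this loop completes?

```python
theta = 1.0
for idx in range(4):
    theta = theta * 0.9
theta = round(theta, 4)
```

Exponential decay: 1.0 * 0.9^4
`theta` takes the values: 1.0 → 0.9 → 0.81 → 0.729 → 0.6561

Answer: 0.6561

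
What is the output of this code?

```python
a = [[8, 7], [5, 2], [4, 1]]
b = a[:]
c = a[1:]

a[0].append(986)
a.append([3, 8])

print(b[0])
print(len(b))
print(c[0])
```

Key concept: slice with nested mutation.
Step by step:
`a = [[8, 7], [5, 2], [4, 1]]` → a = [[8, 7], [5, 2], [4, 1]]
`b = a[:]` → b = [[8, 7], [5, 2], [4, 1]]
`c = a[1:]` → c = [[5, 2], [4, 1]]
`a[0].append(986)` → a = [[8, 7, 986], [5, 2], [4, 1]]; b = [[8, 7, 986], [5, 2], [4, 1]]
`a.append([3, 8])` → a = [[8, 7, 986], [5, 2], [4, 1], [3, 8]]
`print(b[0])` → prints [8, 7, 986]
`print(len(b))` → prints 3
`print(c[0])` → prints [5, 2]

Answer:
[8, 7, 986]
3
[5, 2]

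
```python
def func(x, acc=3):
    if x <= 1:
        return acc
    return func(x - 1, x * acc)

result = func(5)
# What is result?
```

Accumulator trace (n, acc): (5, 3) -> (4, 15) -> (3, 60) -> (2, 180) -> (1, 360) -> return 360

Answer: 360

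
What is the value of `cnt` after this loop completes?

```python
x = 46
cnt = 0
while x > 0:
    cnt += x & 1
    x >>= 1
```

Count set bits in 46 (binary: 0b101110)
`cnt` takes the values: 0 → 1 → 2 → 3 → 4

Answer: 4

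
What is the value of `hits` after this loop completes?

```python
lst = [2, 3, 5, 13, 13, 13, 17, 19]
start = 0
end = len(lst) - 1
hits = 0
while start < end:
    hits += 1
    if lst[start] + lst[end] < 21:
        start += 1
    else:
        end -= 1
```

Steps to find pair summing to 21
`hits` takes the values: 0 → 1 → 2 → 3 → 4 → 5 → 6 → 7

Answer: 7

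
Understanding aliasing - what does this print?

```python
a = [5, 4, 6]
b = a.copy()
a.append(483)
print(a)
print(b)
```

Key concept: list.copy() creates independent copy.
Step by step:
`a = [5, 4, 6]` → a = [5, 4, 6]
`b = a.copy()` → b = [5, 4, 6]
`a.append(483)` → a = [5, 4, 6, 483]
`print(a)` → prints [5, 4, 6, 483]
`print(b)` → prints [5, 4, 6]

Answer:
[5, 4, 6, 483]
[5, 4, 6]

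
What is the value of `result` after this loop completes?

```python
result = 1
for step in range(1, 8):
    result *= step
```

7! = 5040
`result` takes the values: 1 → 2 → 6 → 24 → 120 → 720 → 5040

Answer: 5040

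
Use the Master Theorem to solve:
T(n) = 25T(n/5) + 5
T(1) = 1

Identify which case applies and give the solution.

a=25, b=5, f(n)=5. log_5(25) = 2. Since c=0 < 2, Case 1 applies: T(n) = Θ(n^log_b(a)) = O(n^2).

Answer: O(n^2) - Case 1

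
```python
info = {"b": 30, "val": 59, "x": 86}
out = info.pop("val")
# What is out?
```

Trace:
`info = {"b": 30, "val": 59, "x": 86}` → info = {'b': 30, 'val': 59, 'x': 86}
`out = info.pop("val")` → info = {'b': 30, 'x': 86}; out = 59
So out = 59

Answer: 59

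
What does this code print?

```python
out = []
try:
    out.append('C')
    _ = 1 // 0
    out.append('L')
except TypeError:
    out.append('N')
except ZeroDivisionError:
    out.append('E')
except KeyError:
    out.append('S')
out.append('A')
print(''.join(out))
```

Execution trace: 'C' (try body) → 'E' (except ZeroDivisionError) → 'A' (after the try/except). Output: CEA

Answer: CEA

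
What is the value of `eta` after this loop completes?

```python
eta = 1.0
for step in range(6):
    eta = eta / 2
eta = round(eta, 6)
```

Halving LR 6 times: 1 / 2^6
`eta` takes the values: 1.0 → 0.5 → 0.25 → 0.125 → 0.0625 → 0.03125 → 0.015625

Answer: 0.015625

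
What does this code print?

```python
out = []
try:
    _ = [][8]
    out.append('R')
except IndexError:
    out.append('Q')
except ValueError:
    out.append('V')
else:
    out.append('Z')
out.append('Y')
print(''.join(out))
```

Execution trace: 'Q' (except IndexError) → 'Y' (after the try/except). Output: QY

Answer: QY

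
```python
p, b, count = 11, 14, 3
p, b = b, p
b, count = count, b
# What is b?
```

Trace:
`p, b, count = 11, 14, 3` → p = 11; b = 14; count = 3
`p, b = b, p` → p = 14; b = 11
`b, count = count, b` → b = 3; count = 11
So b = 3

Answer: 3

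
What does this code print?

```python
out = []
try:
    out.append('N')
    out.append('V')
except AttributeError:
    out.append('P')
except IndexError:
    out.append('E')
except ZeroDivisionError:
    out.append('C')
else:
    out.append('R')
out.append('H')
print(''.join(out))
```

Execution trace: 'N' (try body) → 'V' (try body, no exception) → 'R' (else) → 'H' (after the try/except). Output: NVRH

Answer: NVRH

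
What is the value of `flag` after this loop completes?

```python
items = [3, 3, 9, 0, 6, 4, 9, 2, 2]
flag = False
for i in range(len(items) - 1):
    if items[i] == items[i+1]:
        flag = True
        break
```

Check consecutive duplicates in [3, 3, 9, 0, 6, 4, 9, 2, 2]
`flag` takes the values: False → True

Answer: True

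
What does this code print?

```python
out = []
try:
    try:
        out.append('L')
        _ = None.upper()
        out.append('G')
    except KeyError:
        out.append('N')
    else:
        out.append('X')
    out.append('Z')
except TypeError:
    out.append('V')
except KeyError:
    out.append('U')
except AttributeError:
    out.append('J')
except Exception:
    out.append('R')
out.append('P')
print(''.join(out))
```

Execution trace: 'L' (inner try body) → 'J' (except AttributeError) → 'P' (after the try/except). Output: LJP

Answer: LJP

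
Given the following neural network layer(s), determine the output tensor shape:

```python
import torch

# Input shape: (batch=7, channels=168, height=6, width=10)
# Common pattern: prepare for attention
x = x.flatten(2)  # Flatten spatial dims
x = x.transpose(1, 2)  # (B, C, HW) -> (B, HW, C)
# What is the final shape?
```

Input: (7, 168, 6, 10) -> after flatten(2): (7, 168, 60) -> Output: (7, 60, 168)

Answer: (7, 60, 168)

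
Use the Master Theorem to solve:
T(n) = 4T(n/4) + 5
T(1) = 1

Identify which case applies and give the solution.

a=4, b=4, f(n)=5. log_4(4) = 1. Since c=0 < 1, Case 1 applies: T(n) = Θ(n^log_b(a)) = O(n).

Answer: O(n) - Case 1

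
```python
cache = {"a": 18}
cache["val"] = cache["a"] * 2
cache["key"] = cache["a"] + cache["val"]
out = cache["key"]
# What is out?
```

Trace:
`cache = {"a": 18}` → cache = {'a': 18}
`cache["val"] = cache["a"] * 2` → cache = {'a': 18, 'val': 36}
`cache["key"] = cache["a"] + cache["val"]` → cache = {'a': 18, 'val': 36, 'key': 54}
`out = cache["key"]` → out = 54
So out = 54

Answer: 54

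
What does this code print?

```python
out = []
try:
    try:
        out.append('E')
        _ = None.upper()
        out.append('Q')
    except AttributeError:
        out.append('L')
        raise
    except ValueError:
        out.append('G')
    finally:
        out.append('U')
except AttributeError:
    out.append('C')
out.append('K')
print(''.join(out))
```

Execution trace: 'E' (inner try body) → 'L' (inner except AttributeError) → 'U' (inner finally) → 'C' (outer except AttributeError) → 'K' (after the try/except). Output: ELUCK

Answer: ELUCK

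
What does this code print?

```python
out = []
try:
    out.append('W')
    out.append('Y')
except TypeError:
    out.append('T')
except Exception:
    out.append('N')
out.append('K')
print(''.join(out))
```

Execution trace: 'W' (try body) → 'Y' (try body, no exception) → 'K' (after the try/except). Output: WYK

Answer: WYK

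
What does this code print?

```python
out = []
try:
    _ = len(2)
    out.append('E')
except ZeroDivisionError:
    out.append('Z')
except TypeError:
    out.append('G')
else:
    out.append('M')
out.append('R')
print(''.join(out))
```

Execution trace: 'G' (except TypeError) → 'R' (after the try/except). Output: GR

Answer: GR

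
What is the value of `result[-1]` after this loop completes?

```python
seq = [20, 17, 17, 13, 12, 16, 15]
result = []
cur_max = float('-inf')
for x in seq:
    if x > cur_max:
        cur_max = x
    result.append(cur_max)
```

Running max ends at 20
`result` takes the values: [] → [20] → [20, 20] → [20, 20, 20] → [20, 20, 20, 20] → [20, 20, 20, 20, 20] → [20, 20, 20, 20, 20, 20] → [20, 20, 20, 20, 20, 20, 20]
So `result[-1]` = 20

Answer: 20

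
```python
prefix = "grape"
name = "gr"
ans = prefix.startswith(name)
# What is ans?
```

Trace:
`prefix = "grape"` → prefix = 'grape'
`name = "gr"` → name = 'gr'
`ans = prefix.startswith(name)` → ans = True
So ans = True

Answer: True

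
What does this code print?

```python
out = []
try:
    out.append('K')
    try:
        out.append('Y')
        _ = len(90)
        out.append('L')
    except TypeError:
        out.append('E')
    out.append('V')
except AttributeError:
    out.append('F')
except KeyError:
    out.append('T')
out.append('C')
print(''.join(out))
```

Execution trace: 'K' (try body) → 'Y' (inner try body) → 'E' (inner except TypeError) → 'V' (try body, no exception) → 'C' (after the try/except). Output: KYEVC

Answer: KYEVC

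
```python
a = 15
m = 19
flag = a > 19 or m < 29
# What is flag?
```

Trace:
`a = 15` → a = 15
`m = 19` → m = 19
`flag = a > 19 or m < 29` → flag = True
So flag = True

Answer: True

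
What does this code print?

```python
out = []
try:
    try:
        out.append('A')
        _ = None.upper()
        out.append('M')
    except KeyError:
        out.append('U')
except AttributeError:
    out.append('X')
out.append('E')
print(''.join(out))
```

Execution trace: 'A' (try body) → 'X' (outer except AttributeError) → 'E' (after the try/except). Output: AXE

Answer: AXE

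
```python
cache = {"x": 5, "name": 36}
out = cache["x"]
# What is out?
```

Trace:
`cache = {"x": 5, "name": 36}` → cache = {'x': 5, 'name': 36}
`out = cache["x"]` → out = 5
So out = 5

Answer: 5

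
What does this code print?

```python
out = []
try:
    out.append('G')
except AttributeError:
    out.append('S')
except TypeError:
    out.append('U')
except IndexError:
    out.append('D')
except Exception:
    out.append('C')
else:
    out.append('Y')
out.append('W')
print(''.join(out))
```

Execution trace: 'G' (try body, no exception) → 'Y' (else) → 'W' (after the try/except). Output: GYW

Answer: GYW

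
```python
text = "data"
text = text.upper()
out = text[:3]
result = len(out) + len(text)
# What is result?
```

Trace:
`text = "data"` → text = 'data'
`text = text.upper()` → text = 'DATA'
`out = text[:3]` → out = 'DAT'
`result = len(out) + len(text)` → result = 7
So result = 7

Answer: 7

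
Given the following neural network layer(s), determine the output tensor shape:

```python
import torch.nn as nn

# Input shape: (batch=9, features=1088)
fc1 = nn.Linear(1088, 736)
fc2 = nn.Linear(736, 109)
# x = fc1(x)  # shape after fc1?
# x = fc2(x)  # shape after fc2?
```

Input: (9, 1088) -> after fc1: (9, 736) -> Output: (9, 109)

Answer: (9, 109)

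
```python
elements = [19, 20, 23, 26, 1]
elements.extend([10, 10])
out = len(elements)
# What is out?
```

Trace:
`elements = [19, 20, 23, 26, 1]` → elements = [19, 20, 23, 26, 1]
`elements.extend([10, 10])` → elements = [19, 20, 23, 26, 1, 10, 10]
`out = len(elements)` → out = 7
So out = 7

Answer: 7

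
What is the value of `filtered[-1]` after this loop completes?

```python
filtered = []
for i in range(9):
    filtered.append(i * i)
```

Last element of squares 0 to 8
`filtered` takes the values: [] → [0] → [0, 1] → [0, 1, 4] → [0, 1, 4, 9] → [0, 1, 4, 9, 16] → [0, 1, 4, 9, 16, 25] → [0, 1, 4, 9, 16, 25, 36] → [0, 1, 4, 9, 16, 25, 36, 49] → [0, 1, 4, 9, 16, 25, 36, 49, 64]
So `filtered[-1]` = 64

Answer: 64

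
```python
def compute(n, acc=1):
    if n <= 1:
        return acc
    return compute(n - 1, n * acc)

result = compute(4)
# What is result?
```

Accumulator trace (n, acc): (4, 1) -> (3, 4) -> (2, 12) -> (1, 24) -> return 24

Answer: 24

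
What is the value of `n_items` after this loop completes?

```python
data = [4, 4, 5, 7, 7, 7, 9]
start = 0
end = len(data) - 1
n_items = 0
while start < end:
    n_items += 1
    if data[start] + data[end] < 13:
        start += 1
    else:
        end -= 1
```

Steps to find pair summing to 13
`n_items` takes the values: 0 → 1 → 2 → 3 → 4 → 5 → 6

Answer: 6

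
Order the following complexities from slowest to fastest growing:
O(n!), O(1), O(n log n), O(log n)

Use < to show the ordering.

Ordered by growth rate: O(1) < O(log n) < O(n log n) < O(n!)

Answer: O(1) < O(log n) < O(n log n) < O(n!)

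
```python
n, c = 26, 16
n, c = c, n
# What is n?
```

Trace:
`n, c = 26, 16` → n = 26; c = 16
`n, c = c, n` → n = 16; c = 26
So n = 16

Answer: 16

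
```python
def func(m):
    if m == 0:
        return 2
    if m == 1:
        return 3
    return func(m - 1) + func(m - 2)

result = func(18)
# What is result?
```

Build up from base cases: func(0)=2, func(1)=3, func(2)=5, func(3)=8, func(4)=13, func(5)=21, func(6)=34, ..., func(18)=10946

Answer: 10946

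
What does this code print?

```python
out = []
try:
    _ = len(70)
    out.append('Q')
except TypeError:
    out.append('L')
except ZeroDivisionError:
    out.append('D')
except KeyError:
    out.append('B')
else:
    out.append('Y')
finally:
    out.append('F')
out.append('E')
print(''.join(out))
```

Execution trace: 'L' (except TypeError) → 'F' (finally) → 'E' (after the try/except). Output: LFE

Answer: LFE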